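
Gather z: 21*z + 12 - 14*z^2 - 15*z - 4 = -14*z^2 + 6*z + 8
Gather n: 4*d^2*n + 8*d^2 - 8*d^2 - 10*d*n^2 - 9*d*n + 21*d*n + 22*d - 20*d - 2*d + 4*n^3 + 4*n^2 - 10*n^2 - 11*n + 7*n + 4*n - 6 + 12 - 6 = 4*n^3 + n^2*(-10*d - 6) + n*(4*d^2 + 12*d)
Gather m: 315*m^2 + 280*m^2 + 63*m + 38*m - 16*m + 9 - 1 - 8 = 595*m^2 + 85*m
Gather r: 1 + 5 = 6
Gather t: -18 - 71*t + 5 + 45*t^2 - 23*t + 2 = 45*t^2 - 94*t - 11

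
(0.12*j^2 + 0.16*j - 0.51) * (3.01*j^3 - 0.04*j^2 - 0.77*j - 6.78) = 0.3612*j^5 + 0.4768*j^4 - 1.6339*j^3 - 0.9164*j^2 - 0.6921*j + 3.4578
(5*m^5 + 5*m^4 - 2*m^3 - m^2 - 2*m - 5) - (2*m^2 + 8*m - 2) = 5*m^5 + 5*m^4 - 2*m^3 - 3*m^2 - 10*m - 3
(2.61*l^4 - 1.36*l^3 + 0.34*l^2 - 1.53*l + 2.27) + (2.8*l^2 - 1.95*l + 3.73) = 2.61*l^4 - 1.36*l^3 + 3.14*l^2 - 3.48*l + 6.0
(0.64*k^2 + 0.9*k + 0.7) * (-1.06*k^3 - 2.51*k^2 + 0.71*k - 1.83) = -0.6784*k^5 - 2.5604*k^4 - 2.5466*k^3 - 2.2892*k^2 - 1.15*k - 1.281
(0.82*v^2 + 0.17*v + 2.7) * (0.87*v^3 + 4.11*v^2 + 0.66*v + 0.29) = 0.7134*v^5 + 3.5181*v^4 + 3.5889*v^3 + 11.447*v^2 + 1.8313*v + 0.783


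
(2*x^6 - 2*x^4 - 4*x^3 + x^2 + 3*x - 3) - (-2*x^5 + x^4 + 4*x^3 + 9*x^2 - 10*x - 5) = 2*x^6 + 2*x^5 - 3*x^4 - 8*x^3 - 8*x^2 + 13*x + 2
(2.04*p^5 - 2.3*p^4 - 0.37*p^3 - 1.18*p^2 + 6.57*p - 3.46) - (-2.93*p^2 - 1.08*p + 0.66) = 2.04*p^5 - 2.3*p^4 - 0.37*p^3 + 1.75*p^2 + 7.65*p - 4.12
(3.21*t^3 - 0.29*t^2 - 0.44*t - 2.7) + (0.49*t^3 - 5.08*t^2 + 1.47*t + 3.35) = 3.7*t^3 - 5.37*t^2 + 1.03*t + 0.65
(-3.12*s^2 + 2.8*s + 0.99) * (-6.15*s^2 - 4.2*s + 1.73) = 19.188*s^4 - 4.116*s^3 - 23.2461*s^2 + 0.685999999999999*s + 1.7127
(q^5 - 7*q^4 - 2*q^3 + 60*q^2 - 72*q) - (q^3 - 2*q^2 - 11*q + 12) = q^5 - 7*q^4 - 3*q^3 + 62*q^2 - 61*q - 12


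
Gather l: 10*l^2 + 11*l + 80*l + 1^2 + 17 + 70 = 10*l^2 + 91*l + 88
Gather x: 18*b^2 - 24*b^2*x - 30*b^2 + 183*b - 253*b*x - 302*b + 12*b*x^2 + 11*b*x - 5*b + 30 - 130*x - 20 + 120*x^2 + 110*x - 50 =-12*b^2 - 124*b + x^2*(12*b + 120) + x*(-24*b^2 - 242*b - 20) - 40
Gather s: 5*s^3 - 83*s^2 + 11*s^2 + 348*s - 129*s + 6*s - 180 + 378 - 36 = 5*s^3 - 72*s^2 + 225*s + 162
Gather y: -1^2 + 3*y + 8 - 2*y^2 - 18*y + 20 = -2*y^2 - 15*y + 27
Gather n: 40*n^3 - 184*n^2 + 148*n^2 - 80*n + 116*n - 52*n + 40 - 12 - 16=40*n^3 - 36*n^2 - 16*n + 12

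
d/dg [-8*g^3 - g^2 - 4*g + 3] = -24*g^2 - 2*g - 4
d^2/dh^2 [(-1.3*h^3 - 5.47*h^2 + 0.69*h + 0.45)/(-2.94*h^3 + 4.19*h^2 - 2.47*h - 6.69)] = (2.8421709430404e-14*h^7 + 126.589344*h^6 - 92.4265440000004*h^5 - 540.838872*h^4 - 1229.76906*h^3 + 1144.71792*h^2 + 314.097156*h + 481.716468)/(25.412184*h^9 - 108.650052*h^8 + 218.893878*h^7 - 82.644659*h^6 - 310.567965*h^5 + 567.151266*h^4 - 5.60287700000003*h^3 - 440.139114*h^2 + 331.642701*h + 299.418309)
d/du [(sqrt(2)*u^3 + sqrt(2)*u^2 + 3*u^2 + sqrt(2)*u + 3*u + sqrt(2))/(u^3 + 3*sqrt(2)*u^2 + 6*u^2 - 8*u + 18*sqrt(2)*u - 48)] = (3*u^4 + 5*sqrt(2)*u^4 - 18*sqrt(2)*u^3 + 66*u^3 - 116*sqrt(2)*u^2 - 12*u^2 - 300*u - 108*sqrt(2)*u - 180 - 40*sqrt(2))/(u^6 + 6*sqrt(2)*u^5 + 12*u^5 + 38*u^4 + 72*sqrt(2)*u^4 + 24*u^3 + 168*sqrt(2)*u^3 - 576*sqrt(2)*u^2 + 136*u^2 - 1728*sqrt(2)*u + 768*u + 2304)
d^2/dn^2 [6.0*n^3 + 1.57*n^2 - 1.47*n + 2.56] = 36.0*n + 3.14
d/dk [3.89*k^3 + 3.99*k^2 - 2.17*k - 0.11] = 11.67*k^2 + 7.98*k - 2.17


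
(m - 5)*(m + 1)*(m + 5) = m^3 + m^2 - 25*m - 25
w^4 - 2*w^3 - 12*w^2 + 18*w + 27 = (w - 3)^2*(w + 1)*(w + 3)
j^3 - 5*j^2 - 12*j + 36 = (j - 6)*(j - 2)*(j + 3)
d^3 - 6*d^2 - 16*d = d*(d - 8)*(d + 2)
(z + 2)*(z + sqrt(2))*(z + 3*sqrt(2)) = z^3 + 2*z^2 + 4*sqrt(2)*z^2 + 6*z + 8*sqrt(2)*z + 12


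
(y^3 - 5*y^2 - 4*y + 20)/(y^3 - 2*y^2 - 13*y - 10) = (y - 2)/(y + 1)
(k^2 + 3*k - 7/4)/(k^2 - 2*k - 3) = (-k^2 - 3*k + 7/4)/(-k^2 + 2*k + 3)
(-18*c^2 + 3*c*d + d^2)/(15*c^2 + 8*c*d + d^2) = (-18*c^2 + 3*c*d + d^2)/(15*c^2 + 8*c*d + d^2)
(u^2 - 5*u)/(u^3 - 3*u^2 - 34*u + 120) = u/(u^2 + 2*u - 24)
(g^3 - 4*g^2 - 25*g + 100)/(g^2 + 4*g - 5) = (g^2 - 9*g + 20)/(g - 1)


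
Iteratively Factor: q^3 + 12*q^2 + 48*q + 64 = (q + 4)*(q^2 + 8*q + 16) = (q + 4)^2*(q + 4)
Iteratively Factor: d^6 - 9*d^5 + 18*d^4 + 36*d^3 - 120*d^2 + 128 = (d + 1)*(d^5 - 10*d^4 + 28*d^3 + 8*d^2 - 128*d + 128) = (d - 2)*(d + 1)*(d^4 - 8*d^3 + 12*d^2 + 32*d - 64) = (d - 2)^2*(d + 1)*(d^3 - 6*d^2 + 32) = (d - 4)*(d - 2)^2*(d + 1)*(d^2 - 2*d - 8) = (d - 4)^2*(d - 2)^2*(d + 1)*(d + 2)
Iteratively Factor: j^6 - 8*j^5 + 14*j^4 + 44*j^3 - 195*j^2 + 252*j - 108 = (j - 2)*(j^5 - 6*j^4 + 2*j^3 + 48*j^2 - 99*j + 54) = (j - 3)*(j - 2)*(j^4 - 3*j^3 - 7*j^2 + 27*j - 18) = (j - 3)*(j - 2)^2*(j^3 - j^2 - 9*j + 9) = (j - 3)*(j - 2)^2*(j - 1)*(j^2 - 9) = (j - 3)^2*(j - 2)^2*(j - 1)*(j + 3)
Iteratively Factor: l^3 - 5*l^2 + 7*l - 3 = (l - 1)*(l^2 - 4*l + 3) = (l - 1)^2*(l - 3)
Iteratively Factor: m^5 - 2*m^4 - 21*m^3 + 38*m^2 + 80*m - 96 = (m - 4)*(m^4 + 2*m^3 - 13*m^2 - 14*m + 24) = (m - 4)*(m - 3)*(m^3 + 5*m^2 + 2*m - 8) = (m - 4)*(m - 3)*(m + 2)*(m^2 + 3*m - 4) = (m - 4)*(m - 3)*(m + 2)*(m + 4)*(m - 1)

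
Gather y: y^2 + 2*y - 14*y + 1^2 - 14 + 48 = y^2 - 12*y + 35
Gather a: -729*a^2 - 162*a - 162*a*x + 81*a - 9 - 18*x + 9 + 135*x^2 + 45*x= -729*a^2 + a*(-162*x - 81) + 135*x^2 + 27*x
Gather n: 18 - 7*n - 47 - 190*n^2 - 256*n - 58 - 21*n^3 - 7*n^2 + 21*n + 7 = -21*n^3 - 197*n^2 - 242*n - 80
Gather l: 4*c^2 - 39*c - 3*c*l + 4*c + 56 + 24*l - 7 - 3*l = 4*c^2 - 35*c + l*(21 - 3*c) + 49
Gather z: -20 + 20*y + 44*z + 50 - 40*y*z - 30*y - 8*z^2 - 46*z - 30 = -10*y - 8*z^2 + z*(-40*y - 2)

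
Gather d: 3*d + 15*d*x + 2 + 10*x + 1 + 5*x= d*(15*x + 3) + 15*x + 3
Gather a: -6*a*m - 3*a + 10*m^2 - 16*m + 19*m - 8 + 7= a*(-6*m - 3) + 10*m^2 + 3*m - 1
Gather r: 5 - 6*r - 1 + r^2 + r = r^2 - 5*r + 4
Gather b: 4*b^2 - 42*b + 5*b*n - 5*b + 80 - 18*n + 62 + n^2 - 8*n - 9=4*b^2 + b*(5*n - 47) + n^2 - 26*n + 133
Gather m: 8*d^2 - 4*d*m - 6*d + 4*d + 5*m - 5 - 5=8*d^2 - 2*d + m*(5 - 4*d) - 10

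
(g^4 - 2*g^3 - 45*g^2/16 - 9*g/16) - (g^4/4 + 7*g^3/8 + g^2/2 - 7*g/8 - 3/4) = 3*g^4/4 - 23*g^3/8 - 53*g^2/16 + 5*g/16 + 3/4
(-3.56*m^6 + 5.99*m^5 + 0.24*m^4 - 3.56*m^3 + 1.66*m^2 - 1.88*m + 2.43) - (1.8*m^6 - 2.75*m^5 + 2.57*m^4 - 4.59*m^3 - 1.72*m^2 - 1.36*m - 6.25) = -5.36*m^6 + 8.74*m^5 - 2.33*m^4 + 1.03*m^3 + 3.38*m^2 - 0.52*m + 8.68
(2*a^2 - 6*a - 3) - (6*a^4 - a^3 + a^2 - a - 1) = -6*a^4 + a^3 + a^2 - 5*a - 2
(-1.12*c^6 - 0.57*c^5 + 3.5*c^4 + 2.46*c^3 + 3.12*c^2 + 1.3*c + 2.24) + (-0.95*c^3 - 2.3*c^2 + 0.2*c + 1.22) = -1.12*c^6 - 0.57*c^5 + 3.5*c^4 + 1.51*c^3 + 0.82*c^2 + 1.5*c + 3.46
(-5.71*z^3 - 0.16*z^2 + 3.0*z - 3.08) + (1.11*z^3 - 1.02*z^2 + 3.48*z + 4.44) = -4.6*z^3 - 1.18*z^2 + 6.48*z + 1.36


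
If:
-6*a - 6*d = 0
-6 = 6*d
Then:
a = 1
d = -1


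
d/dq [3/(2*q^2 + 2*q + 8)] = 3*(-2*q - 1)/(2*(q^2 + q + 4)^2)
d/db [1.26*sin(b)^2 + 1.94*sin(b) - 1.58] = (2.52*sin(b) + 1.94)*cos(b)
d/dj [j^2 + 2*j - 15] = 2*j + 2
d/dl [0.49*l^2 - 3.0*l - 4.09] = 0.98*l - 3.0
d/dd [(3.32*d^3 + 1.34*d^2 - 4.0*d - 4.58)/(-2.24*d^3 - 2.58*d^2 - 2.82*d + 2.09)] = (-5.564*d^4 - 36.6448*d^3 - 24.06*d^2 - 18.0316*d - 21.2756)/(5.0176*d^6 + 11.5584*d^5 + 19.29*d^4 + 5.188*d^3 - 2.832*d^2 - 11.7876*d + 4.3681)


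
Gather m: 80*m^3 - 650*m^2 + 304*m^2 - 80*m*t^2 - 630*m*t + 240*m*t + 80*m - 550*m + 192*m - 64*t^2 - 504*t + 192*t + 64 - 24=80*m^3 - 346*m^2 + m*(-80*t^2 - 390*t - 278) - 64*t^2 - 312*t + 40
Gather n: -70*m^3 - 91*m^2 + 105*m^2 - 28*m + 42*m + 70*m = -70*m^3 + 14*m^2 + 84*m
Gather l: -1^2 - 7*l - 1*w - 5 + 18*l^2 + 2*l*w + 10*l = 18*l^2 + l*(2*w + 3) - w - 6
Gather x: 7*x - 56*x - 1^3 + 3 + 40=42 - 49*x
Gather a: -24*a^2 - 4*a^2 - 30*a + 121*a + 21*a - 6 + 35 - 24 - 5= -28*a^2 + 112*a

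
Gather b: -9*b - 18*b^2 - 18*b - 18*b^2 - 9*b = -36*b^2 - 36*b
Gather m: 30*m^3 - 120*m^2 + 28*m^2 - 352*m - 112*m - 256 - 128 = 30*m^3 - 92*m^2 - 464*m - 384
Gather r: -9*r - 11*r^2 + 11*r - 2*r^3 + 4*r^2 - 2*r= -2*r^3 - 7*r^2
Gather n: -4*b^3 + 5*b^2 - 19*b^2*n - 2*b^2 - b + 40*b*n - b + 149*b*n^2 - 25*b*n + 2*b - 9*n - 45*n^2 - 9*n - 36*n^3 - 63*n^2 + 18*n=-4*b^3 + 3*b^2 - 36*n^3 + n^2*(149*b - 108) + n*(-19*b^2 + 15*b)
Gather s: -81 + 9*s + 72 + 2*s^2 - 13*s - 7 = 2*s^2 - 4*s - 16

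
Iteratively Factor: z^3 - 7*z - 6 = (z + 1)*(z^2 - z - 6) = (z + 1)*(z + 2)*(z - 3)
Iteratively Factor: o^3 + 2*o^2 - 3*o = (o - 1)*(o^2 + 3*o) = o*(o - 1)*(o + 3)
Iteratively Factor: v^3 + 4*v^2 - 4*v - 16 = (v - 2)*(v^2 + 6*v + 8) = (v - 2)*(v + 4)*(v + 2)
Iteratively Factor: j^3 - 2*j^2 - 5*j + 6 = (j - 3)*(j^2 + j - 2) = (j - 3)*(j - 1)*(j + 2)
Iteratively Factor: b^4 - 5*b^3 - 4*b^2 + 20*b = (b - 5)*(b^3 - 4*b) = (b - 5)*(b - 2)*(b^2 + 2*b) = (b - 5)*(b - 2)*(b + 2)*(b)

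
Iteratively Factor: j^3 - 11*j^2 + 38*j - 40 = (j - 2)*(j^2 - 9*j + 20) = (j - 5)*(j - 2)*(j - 4)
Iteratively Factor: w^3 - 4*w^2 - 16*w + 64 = (w + 4)*(w^2 - 8*w + 16) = (w - 4)*(w + 4)*(w - 4)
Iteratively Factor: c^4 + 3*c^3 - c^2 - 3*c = (c)*(c^3 + 3*c^2 - c - 3) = c*(c + 1)*(c^2 + 2*c - 3) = c*(c + 1)*(c + 3)*(c - 1)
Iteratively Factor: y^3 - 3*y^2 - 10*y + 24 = (y + 3)*(y^2 - 6*y + 8) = (y - 4)*(y + 3)*(y - 2)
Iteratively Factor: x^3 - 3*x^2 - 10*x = (x)*(x^2 - 3*x - 10) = x*(x + 2)*(x - 5)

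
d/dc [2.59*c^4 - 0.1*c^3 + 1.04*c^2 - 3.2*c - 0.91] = 10.36*c^3 - 0.3*c^2 + 2.08*c - 3.2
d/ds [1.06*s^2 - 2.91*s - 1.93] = 2.12*s - 2.91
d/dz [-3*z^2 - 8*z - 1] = -6*z - 8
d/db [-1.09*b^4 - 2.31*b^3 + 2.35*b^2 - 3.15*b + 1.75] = -4.36*b^3 - 6.93*b^2 + 4.7*b - 3.15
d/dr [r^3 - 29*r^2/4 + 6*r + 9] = 3*r^2 - 29*r/2 + 6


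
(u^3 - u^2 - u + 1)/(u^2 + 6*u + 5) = (u^2 - 2*u + 1)/(u + 5)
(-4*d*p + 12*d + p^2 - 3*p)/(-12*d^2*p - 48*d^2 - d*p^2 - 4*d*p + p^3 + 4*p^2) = (p - 3)/(3*d*p + 12*d + p^2 + 4*p)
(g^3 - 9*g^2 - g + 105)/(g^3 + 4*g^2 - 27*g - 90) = (g - 7)/(g + 6)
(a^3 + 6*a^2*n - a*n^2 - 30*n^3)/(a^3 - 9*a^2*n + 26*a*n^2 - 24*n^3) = (a^2 + 8*a*n + 15*n^2)/(a^2 - 7*a*n + 12*n^2)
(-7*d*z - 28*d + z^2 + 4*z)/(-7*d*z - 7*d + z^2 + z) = (z + 4)/(z + 1)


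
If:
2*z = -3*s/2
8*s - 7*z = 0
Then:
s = 0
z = 0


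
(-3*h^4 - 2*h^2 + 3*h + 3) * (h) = -3*h^5 - 2*h^3 + 3*h^2 + 3*h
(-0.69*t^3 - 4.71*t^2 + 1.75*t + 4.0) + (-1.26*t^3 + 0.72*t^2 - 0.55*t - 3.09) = -1.95*t^3 - 3.99*t^2 + 1.2*t + 0.91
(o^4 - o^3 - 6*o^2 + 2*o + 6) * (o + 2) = o^5 + o^4 - 8*o^3 - 10*o^2 + 10*o + 12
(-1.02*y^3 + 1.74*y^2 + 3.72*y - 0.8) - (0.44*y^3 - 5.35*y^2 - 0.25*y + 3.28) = -1.46*y^3 + 7.09*y^2 + 3.97*y - 4.08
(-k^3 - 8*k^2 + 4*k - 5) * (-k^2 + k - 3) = k^5 + 7*k^4 - 9*k^3 + 33*k^2 - 17*k + 15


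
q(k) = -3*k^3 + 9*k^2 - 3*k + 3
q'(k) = -9*k^2 + 18*k - 3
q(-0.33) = 5.08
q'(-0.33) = -9.92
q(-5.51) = 794.62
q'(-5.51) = -375.42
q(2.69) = 1.66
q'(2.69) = -19.70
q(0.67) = 4.13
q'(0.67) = 5.02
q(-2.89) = 159.25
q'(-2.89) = -130.19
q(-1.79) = 54.41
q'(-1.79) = -64.06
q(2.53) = 4.44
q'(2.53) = -15.07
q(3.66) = -34.50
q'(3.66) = -57.68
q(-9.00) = 2946.00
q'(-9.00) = -894.00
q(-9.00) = 2946.00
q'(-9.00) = -894.00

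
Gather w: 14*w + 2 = 14*w + 2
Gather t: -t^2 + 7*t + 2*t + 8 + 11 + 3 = -t^2 + 9*t + 22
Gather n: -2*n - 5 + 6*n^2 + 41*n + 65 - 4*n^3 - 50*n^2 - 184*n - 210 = -4*n^3 - 44*n^2 - 145*n - 150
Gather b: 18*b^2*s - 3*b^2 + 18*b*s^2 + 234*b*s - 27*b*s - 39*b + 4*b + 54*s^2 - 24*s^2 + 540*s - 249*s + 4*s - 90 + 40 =b^2*(18*s - 3) + b*(18*s^2 + 207*s - 35) + 30*s^2 + 295*s - 50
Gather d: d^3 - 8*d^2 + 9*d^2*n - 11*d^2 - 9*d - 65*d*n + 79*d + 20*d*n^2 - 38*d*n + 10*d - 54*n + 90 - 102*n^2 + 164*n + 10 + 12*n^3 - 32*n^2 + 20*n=d^3 + d^2*(9*n - 19) + d*(20*n^2 - 103*n + 80) + 12*n^3 - 134*n^2 + 130*n + 100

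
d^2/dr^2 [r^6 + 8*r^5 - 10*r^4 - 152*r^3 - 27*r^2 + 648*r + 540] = 30*r^4 + 160*r^3 - 120*r^2 - 912*r - 54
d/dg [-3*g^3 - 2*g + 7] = -9*g^2 - 2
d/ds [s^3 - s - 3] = 3*s^2 - 1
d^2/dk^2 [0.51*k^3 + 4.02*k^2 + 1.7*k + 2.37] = 3.06*k + 8.04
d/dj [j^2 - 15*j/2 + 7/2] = 2*j - 15/2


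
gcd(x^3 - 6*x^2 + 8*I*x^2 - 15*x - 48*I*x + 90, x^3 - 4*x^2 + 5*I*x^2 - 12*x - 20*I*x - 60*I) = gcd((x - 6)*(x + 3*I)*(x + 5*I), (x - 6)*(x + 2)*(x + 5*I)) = x^2 + x*(-6 + 5*I) - 30*I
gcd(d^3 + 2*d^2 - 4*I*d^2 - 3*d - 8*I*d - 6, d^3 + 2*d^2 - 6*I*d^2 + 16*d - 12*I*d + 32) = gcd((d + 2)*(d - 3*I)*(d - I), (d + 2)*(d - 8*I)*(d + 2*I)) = d + 2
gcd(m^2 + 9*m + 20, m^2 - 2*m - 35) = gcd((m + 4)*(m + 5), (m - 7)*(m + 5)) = m + 5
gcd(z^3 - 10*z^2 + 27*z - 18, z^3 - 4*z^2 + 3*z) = z^2 - 4*z + 3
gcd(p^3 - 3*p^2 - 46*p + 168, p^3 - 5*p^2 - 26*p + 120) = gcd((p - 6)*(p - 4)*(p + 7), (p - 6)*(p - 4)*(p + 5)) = p^2 - 10*p + 24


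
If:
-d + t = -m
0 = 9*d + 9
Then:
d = -1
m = -t - 1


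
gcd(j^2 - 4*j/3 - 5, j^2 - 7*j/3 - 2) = j - 3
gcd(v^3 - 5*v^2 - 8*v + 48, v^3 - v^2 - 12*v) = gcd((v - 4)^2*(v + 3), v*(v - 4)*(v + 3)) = v^2 - v - 12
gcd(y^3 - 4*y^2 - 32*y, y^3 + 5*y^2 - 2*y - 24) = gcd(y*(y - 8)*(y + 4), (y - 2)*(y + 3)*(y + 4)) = y + 4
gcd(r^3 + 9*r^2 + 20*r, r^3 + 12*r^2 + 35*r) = r^2 + 5*r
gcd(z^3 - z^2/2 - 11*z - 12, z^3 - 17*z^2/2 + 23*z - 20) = z - 4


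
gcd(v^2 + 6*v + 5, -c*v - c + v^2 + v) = v + 1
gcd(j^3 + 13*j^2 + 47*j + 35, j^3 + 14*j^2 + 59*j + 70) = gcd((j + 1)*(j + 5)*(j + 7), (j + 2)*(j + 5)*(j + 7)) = j^2 + 12*j + 35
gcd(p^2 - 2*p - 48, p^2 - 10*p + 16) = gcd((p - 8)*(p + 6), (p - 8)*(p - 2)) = p - 8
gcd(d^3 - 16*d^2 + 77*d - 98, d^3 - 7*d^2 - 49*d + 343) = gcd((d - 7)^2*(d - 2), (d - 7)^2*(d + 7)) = d^2 - 14*d + 49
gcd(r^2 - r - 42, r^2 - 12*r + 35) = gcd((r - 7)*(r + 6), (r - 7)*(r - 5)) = r - 7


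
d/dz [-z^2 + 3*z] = 3 - 2*z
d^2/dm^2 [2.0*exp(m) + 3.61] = 2.0*exp(m)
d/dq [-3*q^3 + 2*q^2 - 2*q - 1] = -9*q^2 + 4*q - 2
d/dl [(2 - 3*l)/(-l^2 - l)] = (-3*l^2 + 4*l + 2)/(l^2*(l^2 + 2*l + 1))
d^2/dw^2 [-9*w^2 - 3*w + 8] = -18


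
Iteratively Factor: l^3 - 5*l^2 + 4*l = (l - 4)*(l^2 - l) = l*(l - 4)*(l - 1)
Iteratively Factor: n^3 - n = (n - 1)*(n^2 + n) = n*(n - 1)*(n + 1)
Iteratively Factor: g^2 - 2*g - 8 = (g - 4)*(g + 2)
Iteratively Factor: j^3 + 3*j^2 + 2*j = (j + 1)*(j^2 + 2*j) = (j + 1)*(j + 2)*(j)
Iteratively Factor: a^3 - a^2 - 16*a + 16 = (a - 4)*(a^2 + 3*a - 4) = (a - 4)*(a + 4)*(a - 1)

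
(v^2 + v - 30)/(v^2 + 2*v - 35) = (v + 6)/(v + 7)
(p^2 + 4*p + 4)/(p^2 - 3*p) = (p^2 + 4*p + 4)/(p*(p - 3))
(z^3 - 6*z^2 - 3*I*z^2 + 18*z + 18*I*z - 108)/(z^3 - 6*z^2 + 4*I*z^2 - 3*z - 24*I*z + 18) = (z - 6*I)/(z + I)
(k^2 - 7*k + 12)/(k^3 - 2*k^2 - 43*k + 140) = (k - 3)/(k^2 + 2*k - 35)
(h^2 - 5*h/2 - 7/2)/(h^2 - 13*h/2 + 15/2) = (2*h^2 - 5*h - 7)/(2*h^2 - 13*h + 15)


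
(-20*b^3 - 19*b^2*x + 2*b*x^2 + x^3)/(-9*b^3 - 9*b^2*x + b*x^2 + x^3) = (-20*b^2 + b*x + x^2)/(-9*b^2 + x^2)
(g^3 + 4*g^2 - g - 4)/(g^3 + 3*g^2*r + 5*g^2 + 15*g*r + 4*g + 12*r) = (g - 1)/(g + 3*r)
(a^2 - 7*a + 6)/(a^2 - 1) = (a - 6)/(a + 1)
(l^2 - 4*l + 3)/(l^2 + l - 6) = (l^2 - 4*l + 3)/(l^2 + l - 6)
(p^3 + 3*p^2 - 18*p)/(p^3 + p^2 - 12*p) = (p + 6)/(p + 4)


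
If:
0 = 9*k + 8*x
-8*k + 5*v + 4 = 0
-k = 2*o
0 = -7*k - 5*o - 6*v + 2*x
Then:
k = 32/109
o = -16/109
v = -36/109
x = -36/109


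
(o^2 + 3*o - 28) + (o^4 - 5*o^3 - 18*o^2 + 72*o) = o^4 - 5*o^3 - 17*o^2 + 75*o - 28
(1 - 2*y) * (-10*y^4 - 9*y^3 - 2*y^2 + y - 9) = 20*y^5 + 8*y^4 - 5*y^3 - 4*y^2 + 19*y - 9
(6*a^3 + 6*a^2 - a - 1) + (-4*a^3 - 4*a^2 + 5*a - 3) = 2*a^3 + 2*a^2 + 4*a - 4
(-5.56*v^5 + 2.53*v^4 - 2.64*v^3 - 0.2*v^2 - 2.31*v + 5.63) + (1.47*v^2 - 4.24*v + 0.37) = -5.56*v^5 + 2.53*v^4 - 2.64*v^3 + 1.27*v^2 - 6.55*v + 6.0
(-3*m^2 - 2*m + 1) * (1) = -3*m^2 - 2*m + 1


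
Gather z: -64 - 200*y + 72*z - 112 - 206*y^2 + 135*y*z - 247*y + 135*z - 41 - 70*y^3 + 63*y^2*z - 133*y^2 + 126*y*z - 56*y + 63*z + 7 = -70*y^3 - 339*y^2 - 503*y + z*(63*y^2 + 261*y + 270) - 210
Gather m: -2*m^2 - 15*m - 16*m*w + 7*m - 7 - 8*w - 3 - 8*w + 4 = -2*m^2 + m*(-16*w - 8) - 16*w - 6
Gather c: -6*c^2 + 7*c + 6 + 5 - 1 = -6*c^2 + 7*c + 10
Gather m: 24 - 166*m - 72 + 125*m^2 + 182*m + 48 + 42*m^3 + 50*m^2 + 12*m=42*m^3 + 175*m^2 + 28*m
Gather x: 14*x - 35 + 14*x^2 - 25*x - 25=14*x^2 - 11*x - 60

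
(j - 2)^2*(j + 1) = j^3 - 3*j^2 + 4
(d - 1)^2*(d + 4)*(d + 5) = d^4 + 7*d^3 + 3*d^2 - 31*d + 20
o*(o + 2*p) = o^2 + 2*o*p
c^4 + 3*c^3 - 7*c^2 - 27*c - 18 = (c - 3)*(c + 1)*(c + 2)*(c + 3)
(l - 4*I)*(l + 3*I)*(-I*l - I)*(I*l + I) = l^4 + 2*l^3 - I*l^3 + 13*l^2 - 2*I*l^2 + 24*l - I*l + 12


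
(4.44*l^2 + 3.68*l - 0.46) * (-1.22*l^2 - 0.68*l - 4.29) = -5.4168*l^4 - 7.5088*l^3 - 20.9888*l^2 - 15.4744*l + 1.9734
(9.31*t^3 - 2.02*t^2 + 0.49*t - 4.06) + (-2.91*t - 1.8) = 9.31*t^3 - 2.02*t^2 - 2.42*t - 5.86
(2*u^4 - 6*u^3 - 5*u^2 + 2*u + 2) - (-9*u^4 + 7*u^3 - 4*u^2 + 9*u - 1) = 11*u^4 - 13*u^3 - u^2 - 7*u + 3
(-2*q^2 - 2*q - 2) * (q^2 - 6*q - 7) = -2*q^4 + 10*q^3 + 24*q^2 + 26*q + 14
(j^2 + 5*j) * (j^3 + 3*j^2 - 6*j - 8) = j^5 + 8*j^4 + 9*j^3 - 38*j^2 - 40*j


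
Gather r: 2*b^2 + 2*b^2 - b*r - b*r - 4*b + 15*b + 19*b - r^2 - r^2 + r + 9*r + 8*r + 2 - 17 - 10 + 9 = 4*b^2 + 30*b - 2*r^2 + r*(18 - 2*b) - 16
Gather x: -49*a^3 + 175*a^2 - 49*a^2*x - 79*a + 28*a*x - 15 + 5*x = -49*a^3 + 175*a^2 - 79*a + x*(-49*a^2 + 28*a + 5) - 15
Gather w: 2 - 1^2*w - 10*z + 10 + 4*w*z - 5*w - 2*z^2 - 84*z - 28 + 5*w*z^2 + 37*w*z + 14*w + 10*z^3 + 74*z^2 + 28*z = w*(5*z^2 + 41*z + 8) + 10*z^3 + 72*z^2 - 66*z - 16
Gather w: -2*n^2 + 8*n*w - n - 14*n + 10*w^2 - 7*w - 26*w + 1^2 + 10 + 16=-2*n^2 - 15*n + 10*w^2 + w*(8*n - 33) + 27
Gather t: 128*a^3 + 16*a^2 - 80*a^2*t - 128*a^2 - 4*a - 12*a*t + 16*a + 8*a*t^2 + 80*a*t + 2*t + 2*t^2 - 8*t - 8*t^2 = 128*a^3 - 112*a^2 + 12*a + t^2*(8*a - 6) + t*(-80*a^2 + 68*a - 6)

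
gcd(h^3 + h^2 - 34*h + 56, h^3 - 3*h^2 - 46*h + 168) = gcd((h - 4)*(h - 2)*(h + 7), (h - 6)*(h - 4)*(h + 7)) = h^2 + 3*h - 28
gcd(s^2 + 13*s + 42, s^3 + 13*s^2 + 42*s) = s^2 + 13*s + 42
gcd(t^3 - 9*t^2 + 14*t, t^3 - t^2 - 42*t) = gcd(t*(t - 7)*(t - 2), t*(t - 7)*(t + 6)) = t^2 - 7*t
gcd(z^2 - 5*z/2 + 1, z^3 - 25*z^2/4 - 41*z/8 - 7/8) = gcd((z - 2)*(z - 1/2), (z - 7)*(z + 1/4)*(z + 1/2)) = 1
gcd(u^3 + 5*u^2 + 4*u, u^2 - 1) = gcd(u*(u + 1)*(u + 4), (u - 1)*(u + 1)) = u + 1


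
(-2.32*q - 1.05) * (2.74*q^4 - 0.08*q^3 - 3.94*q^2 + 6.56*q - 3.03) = -6.3568*q^5 - 2.6914*q^4 + 9.2248*q^3 - 11.0822*q^2 + 0.1416*q + 3.1815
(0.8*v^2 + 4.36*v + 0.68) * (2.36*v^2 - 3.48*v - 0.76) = 1.888*v^4 + 7.5056*v^3 - 14.176*v^2 - 5.68*v - 0.5168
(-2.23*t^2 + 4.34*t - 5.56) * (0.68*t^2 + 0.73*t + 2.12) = -1.5164*t^4 + 1.3233*t^3 - 5.3402*t^2 + 5.142*t - 11.7872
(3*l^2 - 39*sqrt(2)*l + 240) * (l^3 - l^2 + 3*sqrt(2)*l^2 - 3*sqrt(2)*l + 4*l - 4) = 3*l^5 - 30*sqrt(2)*l^4 - 3*l^4 + 18*l^3 + 30*sqrt(2)*l^3 - 18*l^2 + 564*sqrt(2)*l^2 - 564*sqrt(2)*l + 960*l - 960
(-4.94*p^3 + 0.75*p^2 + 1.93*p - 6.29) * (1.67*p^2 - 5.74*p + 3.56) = -8.2498*p^5 + 29.6081*p^4 - 18.6683*p^3 - 18.9125*p^2 + 42.9754*p - 22.3924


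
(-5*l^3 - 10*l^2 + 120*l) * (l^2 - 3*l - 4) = -5*l^5 + 5*l^4 + 170*l^3 - 320*l^2 - 480*l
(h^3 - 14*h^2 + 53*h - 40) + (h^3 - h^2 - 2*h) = 2*h^3 - 15*h^2 + 51*h - 40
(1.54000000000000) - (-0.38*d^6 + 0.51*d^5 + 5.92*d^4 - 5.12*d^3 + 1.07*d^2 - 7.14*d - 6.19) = 0.38*d^6 - 0.51*d^5 - 5.92*d^4 + 5.12*d^3 - 1.07*d^2 + 7.14*d + 7.73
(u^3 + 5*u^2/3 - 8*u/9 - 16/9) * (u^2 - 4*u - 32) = u^5 - 7*u^4/3 - 356*u^3/9 - 464*u^2/9 + 320*u/9 + 512/9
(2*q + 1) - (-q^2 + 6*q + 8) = q^2 - 4*q - 7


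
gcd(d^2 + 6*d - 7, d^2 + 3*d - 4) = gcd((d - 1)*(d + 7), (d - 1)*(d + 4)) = d - 1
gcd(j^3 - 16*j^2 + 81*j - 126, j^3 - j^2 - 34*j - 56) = j - 7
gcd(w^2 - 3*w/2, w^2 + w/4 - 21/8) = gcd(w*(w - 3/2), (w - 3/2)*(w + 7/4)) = w - 3/2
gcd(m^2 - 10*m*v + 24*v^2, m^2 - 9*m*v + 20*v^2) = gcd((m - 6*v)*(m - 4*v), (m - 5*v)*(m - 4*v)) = -m + 4*v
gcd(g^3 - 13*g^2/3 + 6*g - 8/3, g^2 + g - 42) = 1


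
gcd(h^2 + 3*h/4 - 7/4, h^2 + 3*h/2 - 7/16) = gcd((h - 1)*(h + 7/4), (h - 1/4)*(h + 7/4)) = h + 7/4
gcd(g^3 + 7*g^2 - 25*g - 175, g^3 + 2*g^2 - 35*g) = g^2 + 2*g - 35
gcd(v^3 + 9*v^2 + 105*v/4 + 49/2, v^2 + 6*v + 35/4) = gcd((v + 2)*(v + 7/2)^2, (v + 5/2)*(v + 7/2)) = v + 7/2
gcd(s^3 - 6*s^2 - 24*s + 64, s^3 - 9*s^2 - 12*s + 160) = s^2 - 4*s - 32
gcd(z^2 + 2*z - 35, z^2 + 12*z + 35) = z + 7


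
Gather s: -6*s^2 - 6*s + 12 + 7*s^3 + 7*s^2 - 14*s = 7*s^3 + s^2 - 20*s + 12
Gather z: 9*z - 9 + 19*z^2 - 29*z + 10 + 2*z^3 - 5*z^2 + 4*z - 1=2*z^3 + 14*z^2 - 16*z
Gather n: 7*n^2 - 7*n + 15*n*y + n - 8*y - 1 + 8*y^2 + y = 7*n^2 + n*(15*y - 6) + 8*y^2 - 7*y - 1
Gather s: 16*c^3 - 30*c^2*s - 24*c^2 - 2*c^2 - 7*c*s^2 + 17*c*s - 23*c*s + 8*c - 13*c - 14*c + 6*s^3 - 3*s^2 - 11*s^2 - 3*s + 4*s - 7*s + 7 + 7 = 16*c^3 - 26*c^2 - 19*c + 6*s^3 + s^2*(-7*c - 14) + s*(-30*c^2 - 6*c - 6) + 14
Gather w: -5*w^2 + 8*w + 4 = -5*w^2 + 8*w + 4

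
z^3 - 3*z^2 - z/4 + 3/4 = (z - 3)*(z - 1/2)*(z + 1/2)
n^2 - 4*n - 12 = (n - 6)*(n + 2)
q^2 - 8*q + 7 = (q - 7)*(q - 1)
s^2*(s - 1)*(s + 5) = s^4 + 4*s^3 - 5*s^2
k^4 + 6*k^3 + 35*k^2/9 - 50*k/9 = k*(k - 2/3)*(k + 5/3)*(k + 5)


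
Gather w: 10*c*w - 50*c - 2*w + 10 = -50*c + w*(10*c - 2) + 10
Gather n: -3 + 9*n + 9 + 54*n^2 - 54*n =54*n^2 - 45*n + 6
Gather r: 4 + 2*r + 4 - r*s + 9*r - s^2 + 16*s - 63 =r*(11 - s) - s^2 + 16*s - 55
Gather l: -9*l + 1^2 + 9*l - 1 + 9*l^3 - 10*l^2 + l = 9*l^3 - 10*l^2 + l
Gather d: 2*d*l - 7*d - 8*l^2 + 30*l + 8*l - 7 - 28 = d*(2*l - 7) - 8*l^2 + 38*l - 35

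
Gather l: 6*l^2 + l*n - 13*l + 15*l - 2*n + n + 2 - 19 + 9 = 6*l^2 + l*(n + 2) - n - 8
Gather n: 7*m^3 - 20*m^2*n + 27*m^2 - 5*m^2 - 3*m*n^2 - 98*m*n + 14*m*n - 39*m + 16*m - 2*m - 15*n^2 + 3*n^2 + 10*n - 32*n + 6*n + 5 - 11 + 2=7*m^3 + 22*m^2 - 25*m + n^2*(-3*m - 12) + n*(-20*m^2 - 84*m - 16) - 4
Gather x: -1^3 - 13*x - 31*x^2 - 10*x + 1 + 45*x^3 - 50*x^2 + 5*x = 45*x^3 - 81*x^2 - 18*x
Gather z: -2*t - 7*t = -9*t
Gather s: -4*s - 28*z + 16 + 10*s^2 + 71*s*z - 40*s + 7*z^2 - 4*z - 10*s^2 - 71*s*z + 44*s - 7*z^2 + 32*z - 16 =0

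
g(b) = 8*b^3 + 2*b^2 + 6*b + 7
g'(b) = 24*b^2 + 4*b + 6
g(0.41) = 10.35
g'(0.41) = 11.67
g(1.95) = 85.62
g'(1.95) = 105.06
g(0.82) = 17.68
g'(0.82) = 25.42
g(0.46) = 10.96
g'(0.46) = 12.92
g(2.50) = 159.50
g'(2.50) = 166.00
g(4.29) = 701.18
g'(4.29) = 464.86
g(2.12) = 104.93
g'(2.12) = 122.35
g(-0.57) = 2.75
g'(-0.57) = 11.52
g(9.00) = 6055.00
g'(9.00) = 1986.00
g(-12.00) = -13601.00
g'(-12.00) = 3414.00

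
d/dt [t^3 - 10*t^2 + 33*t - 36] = 3*t^2 - 20*t + 33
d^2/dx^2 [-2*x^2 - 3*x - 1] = -4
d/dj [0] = 0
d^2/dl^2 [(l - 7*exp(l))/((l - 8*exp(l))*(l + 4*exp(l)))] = (-3*l^4*exp(l) + 116*l^3*exp(2*l) + 12*l^3*exp(l) + 2*l^3 - 960*l^2*exp(3*l) - 384*l^2*exp(2*l) - 42*l^2*exp(l) + 4992*l*exp(4*l) + 2688*l*exp(3*l) + 360*l*exp(2*l) - 7168*exp(5*l) - 7680*exp(4*l) - 928*exp(3*l))/(l^6 - 12*l^5*exp(l) - 48*l^4*exp(2*l) + 704*l^3*exp(3*l) + 1536*l^2*exp(4*l) - 12288*l*exp(5*l) - 32768*exp(6*l))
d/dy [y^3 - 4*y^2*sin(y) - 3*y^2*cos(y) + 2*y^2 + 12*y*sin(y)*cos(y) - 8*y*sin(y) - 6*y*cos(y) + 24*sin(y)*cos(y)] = 3*y^2*sin(y) - 4*y^2*cos(y) + 3*y^2 - 2*y*sin(y) - 14*y*cos(y) + 12*y*cos(2*y) + 4*y - 8*sin(y) + 6*sin(2*y) - 6*cos(y) + 24*cos(2*y)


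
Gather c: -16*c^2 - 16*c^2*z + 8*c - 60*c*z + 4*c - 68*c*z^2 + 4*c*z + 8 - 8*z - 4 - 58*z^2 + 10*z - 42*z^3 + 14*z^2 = c^2*(-16*z - 16) + c*(-68*z^2 - 56*z + 12) - 42*z^3 - 44*z^2 + 2*z + 4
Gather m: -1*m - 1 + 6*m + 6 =5*m + 5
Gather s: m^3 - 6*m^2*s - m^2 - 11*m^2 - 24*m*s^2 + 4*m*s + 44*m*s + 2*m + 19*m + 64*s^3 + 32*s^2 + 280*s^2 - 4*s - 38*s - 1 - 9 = m^3 - 12*m^2 + 21*m + 64*s^3 + s^2*(312 - 24*m) + s*(-6*m^2 + 48*m - 42) - 10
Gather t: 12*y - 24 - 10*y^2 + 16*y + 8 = -10*y^2 + 28*y - 16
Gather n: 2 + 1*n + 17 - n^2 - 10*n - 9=-n^2 - 9*n + 10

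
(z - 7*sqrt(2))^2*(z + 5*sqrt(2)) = z^3 - 9*sqrt(2)*z^2 - 42*z + 490*sqrt(2)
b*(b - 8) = b^2 - 8*b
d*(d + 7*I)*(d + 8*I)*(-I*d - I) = -I*d^4 + 15*d^3 - I*d^3 + 15*d^2 + 56*I*d^2 + 56*I*d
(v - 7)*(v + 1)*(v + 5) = v^3 - v^2 - 37*v - 35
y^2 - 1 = (y - 1)*(y + 1)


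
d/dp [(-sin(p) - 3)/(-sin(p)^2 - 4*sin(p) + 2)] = (-6*sin(p) + cos(p)^2 - 15)*cos(p)/(sin(p)^2 + 4*sin(p) - 2)^2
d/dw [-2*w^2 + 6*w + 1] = 6 - 4*w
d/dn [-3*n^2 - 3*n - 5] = -6*n - 3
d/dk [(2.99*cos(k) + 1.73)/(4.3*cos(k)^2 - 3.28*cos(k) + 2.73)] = (12.857*cos(k)^2 + 14.878*cos(k) - 13.8371)*sin(k)/(18.49*cos(k)^4 - 28.208*cos(k)^3 + 34.2364*cos(k)^2 - 17.9088*cos(k) + 7.4529)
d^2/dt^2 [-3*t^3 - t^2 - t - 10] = -18*t - 2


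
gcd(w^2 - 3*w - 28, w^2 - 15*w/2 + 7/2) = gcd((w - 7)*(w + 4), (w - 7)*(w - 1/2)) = w - 7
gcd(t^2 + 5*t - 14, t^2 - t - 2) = t - 2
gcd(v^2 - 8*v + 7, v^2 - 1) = v - 1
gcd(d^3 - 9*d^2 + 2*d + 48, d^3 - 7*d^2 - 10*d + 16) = d^2 - 6*d - 16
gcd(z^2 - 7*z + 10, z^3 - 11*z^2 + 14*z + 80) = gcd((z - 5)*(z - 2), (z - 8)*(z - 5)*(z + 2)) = z - 5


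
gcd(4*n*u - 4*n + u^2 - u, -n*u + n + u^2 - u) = u - 1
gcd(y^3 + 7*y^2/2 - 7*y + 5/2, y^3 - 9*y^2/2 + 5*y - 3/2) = y^2 - 3*y/2 + 1/2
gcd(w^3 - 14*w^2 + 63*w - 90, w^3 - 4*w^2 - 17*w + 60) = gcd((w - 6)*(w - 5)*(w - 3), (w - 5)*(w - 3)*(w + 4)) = w^2 - 8*w + 15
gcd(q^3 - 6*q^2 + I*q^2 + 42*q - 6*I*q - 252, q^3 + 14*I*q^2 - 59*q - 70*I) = q + 7*I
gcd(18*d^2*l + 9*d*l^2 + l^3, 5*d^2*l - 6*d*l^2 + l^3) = l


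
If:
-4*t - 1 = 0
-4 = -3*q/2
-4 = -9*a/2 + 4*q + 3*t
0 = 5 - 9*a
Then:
No Solution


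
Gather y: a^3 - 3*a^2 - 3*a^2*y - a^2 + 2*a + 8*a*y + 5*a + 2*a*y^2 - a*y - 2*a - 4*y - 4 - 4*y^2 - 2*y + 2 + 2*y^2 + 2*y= a^3 - 4*a^2 + 5*a + y^2*(2*a - 2) + y*(-3*a^2 + 7*a - 4) - 2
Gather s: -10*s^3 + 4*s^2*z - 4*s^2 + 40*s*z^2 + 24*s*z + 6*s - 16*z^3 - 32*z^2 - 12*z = -10*s^3 + s^2*(4*z - 4) + s*(40*z^2 + 24*z + 6) - 16*z^3 - 32*z^2 - 12*z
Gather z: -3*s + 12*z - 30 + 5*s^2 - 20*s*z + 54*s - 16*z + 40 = 5*s^2 + 51*s + z*(-20*s - 4) + 10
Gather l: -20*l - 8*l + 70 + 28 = 98 - 28*l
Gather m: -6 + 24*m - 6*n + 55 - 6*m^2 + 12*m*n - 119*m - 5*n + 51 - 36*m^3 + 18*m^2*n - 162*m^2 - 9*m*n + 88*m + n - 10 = -36*m^3 + m^2*(18*n - 168) + m*(3*n - 7) - 10*n + 90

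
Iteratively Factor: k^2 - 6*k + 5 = (k - 5)*(k - 1)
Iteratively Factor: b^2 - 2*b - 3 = (b - 3)*(b + 1)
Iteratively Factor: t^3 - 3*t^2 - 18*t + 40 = (t + 4)*(t^2 - 7*t + 10) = (t - 5)*(t + 4)*(t - 2)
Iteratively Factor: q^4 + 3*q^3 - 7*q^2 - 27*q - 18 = (q - 3)*(q^3 + 6*q^2 + 11*q + 6) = (q - 3)*(q + 1)*(q^2 + 5*q + 6) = (q - 3)*(q + 1)*(q + 2)*(q + 3)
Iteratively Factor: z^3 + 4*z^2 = (z)*(z^2 + 4*z) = z*(z + 4)*(z)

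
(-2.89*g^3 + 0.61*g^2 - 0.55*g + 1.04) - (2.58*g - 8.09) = -2.89*g^3 + 0.61*g^2 - 3.13*g + 9.13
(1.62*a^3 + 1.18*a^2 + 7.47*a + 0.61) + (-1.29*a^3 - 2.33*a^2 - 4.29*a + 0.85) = 0.33*a^3 - 1.15*a^2 + 3.18*a + 1.46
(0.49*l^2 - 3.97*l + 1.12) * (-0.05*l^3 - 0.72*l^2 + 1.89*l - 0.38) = -0.0245*l^5 - 0.1543*l^4 + 3.7285*l^3 - 8.4959*l^2 + 3.6254*l - 0.4256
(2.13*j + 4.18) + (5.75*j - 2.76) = 7.88*j + 1.42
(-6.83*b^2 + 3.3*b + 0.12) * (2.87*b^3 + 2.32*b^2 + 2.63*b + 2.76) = -19.6021*b^5 - 6.3746*b^4 - 9.9625*b^3 - 9.8934*b^2 + 9.4236*b + 0.3312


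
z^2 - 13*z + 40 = (z - 8)*(z - 5)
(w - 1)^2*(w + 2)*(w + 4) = w^4 + 4*w^3 - 3*w^2 - 10*w + 8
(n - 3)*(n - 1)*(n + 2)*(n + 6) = n^4 + 4*n^3 - 17*n^2 - 24*n + 36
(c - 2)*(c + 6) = c^2 + 4*c - 12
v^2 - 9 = (v - 3)*(v + 3)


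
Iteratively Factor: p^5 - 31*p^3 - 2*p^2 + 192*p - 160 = (p - 2)*(p^4 + 2*p^3 - 27*p^2 - 56*p + 80) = (p - 5)*(p - 2)*(p^3 + 7*p^2 + 8*p - 16) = (p - 5)*(p - 2)*(p + 4)*(p^2 + 3*p - 4) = (p - 5)*(p - 2)*(p - 1)*(p + 4)*(p + 4)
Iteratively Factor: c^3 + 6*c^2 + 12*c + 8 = (c + 2)*(c^2 + 4*c + 4) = (c + 2)^2*(c + 2)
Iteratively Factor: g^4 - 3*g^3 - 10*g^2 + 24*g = (g)*(g^3 - 3*g^2 - 10*g + 24) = g*(g - 2)*(g^2 - g - 12) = g*(g - 4)*(g - 2)*(g + 3)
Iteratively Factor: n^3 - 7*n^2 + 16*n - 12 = (n - 2)*(n^2 - 5*n + 6) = (n - 2)^2*(n - 3)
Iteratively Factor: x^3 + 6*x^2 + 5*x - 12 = (x + 4)*(x^2 + 2*x - 3) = (x - 1)*(x + 4)*(x + 3)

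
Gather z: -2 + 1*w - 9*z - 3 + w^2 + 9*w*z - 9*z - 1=w^2 + w + z*(9*w - 18) - 6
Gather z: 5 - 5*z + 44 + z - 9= 40 - 4*z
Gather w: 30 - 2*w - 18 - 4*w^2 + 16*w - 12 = -4*w^2 + 14*w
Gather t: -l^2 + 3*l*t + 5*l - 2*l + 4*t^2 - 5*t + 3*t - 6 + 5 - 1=-l^2 + 3*l + 4*t^2 + t*(3*l - 2) - 2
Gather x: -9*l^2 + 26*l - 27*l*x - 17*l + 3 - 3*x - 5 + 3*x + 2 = -9*l^2 - 27*l*x + 9*l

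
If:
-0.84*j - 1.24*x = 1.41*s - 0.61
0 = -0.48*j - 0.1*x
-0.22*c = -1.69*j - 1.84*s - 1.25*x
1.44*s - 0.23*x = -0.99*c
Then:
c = 0.96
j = -0.25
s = -0.47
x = 1.19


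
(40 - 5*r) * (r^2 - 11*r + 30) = -5*r^3 + 95*r^2 - 590*r + 1200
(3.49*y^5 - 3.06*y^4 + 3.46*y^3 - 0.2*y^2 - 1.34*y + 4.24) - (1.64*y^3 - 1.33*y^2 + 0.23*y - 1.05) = 3.49*y^5 - 3.06*y^4 + 1.82*y^3 + 1.13*y^2 - 1.57*y + 5.29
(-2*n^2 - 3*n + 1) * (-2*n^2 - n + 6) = 4*n^4 + 8*n^3 - 11*n^2 - 19*n + 6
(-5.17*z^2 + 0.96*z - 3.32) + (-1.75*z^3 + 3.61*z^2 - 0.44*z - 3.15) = -1.75*z^3 - 1.56*z^2 + 0.52*z - 6.47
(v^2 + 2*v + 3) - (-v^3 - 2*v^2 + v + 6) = v^3 + 3*v^2 + v - 3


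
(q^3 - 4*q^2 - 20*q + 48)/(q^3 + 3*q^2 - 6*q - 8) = (q - 6)/(q + 1)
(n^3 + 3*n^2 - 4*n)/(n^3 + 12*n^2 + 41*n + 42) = n*(n^2 + 3*n - 4)/(n^3 + 12*n^2 + 41*n + 42)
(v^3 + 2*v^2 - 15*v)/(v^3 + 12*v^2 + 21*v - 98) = v*(v^2 + 2*v - 15)/(v^3 + 12*v^2 + 21*v - 98)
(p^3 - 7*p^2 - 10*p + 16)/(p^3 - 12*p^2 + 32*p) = (p^2 + p - 2)/(p*(p - 4))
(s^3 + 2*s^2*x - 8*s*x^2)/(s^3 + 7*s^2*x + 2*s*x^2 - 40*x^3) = s/(s + 5*x)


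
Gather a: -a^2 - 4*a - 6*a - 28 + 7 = -a^2 - 10*a - 21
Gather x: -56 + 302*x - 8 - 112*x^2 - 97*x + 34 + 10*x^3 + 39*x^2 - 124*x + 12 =10*x^3 - 73*x^2 + 81*x - 18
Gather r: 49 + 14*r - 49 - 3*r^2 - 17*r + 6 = -3*r^2 - 3*r + 6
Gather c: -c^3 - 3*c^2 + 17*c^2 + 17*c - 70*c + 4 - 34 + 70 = -c^3 + 14*c^2 - 53*c + 40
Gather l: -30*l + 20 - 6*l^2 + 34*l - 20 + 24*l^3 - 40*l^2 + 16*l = 24*l^3 - 46*l^2 + 20*l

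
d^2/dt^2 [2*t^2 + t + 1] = 4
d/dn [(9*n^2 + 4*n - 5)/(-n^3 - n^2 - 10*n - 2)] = (9*n^4 + 8*n^3 - 101*n^2 - 46*n - 58)/(n^6 + 2*n^5 + 21*n^4 + 24*n^3 + 104*n^2 + 40*n + 4)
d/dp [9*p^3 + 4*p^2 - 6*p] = 27*p^2 + 8*p - 6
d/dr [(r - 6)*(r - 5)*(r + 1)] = 3*r^2 - 20*r + 19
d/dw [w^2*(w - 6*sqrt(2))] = 3*w*(w - 4*sqrt(2))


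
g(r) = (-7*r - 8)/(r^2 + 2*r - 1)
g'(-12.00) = 0.06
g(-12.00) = 0.64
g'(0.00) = 23.00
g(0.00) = 8.00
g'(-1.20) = 3.61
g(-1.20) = -0.20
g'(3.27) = 0.57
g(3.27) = -1.90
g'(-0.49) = 5.56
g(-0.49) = 2.63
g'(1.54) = 3.24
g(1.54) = -4.22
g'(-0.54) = 5.13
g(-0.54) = 2.36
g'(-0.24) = 9.67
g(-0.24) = 4.44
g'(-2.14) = 42.44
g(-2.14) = -9.97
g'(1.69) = 2.55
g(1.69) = -3.79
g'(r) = (-7*r - 8)*(-2*r - 2)/(r^2 + 2*r - 1)^2 - 7/(r^2 + 2*r - 1) = (7*r^2 + 16*r + 23)/(r^4 + 4*r^3 + 2*r^2 - 4*r + 1)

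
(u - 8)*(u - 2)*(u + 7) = u^3 - 3*u^2 - 54*u + 112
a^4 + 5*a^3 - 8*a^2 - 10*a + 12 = (a - 1)*(a + 6)*(a - sqrt(2))*(a + sqrt(2))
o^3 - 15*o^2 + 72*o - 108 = (o - 6)^2*(o - 3)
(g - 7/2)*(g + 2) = g^2 - 3*g/2 - 7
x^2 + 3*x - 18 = (x - 3)*(x + 6)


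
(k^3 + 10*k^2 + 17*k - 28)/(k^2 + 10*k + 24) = (k^2 + 6*k - 7)/(k + 6)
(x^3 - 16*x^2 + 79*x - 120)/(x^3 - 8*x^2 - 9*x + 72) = (x - 5)/(x + 3)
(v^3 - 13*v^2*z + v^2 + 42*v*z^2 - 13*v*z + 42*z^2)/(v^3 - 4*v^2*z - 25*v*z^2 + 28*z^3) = (-v^2 + 6*v*z - v + 6*z)/(-v^2 - 3*v*z + 4*z^2)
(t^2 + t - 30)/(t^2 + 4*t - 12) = (t - 5)/(t - 2)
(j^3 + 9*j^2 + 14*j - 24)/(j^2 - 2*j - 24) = (j^2 + 5*j - 6)/(j - 6)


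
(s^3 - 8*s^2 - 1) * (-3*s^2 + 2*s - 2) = -3*s^5 + 26*s^4 - 18*s^3 + 19*s^2 - 2*s + 2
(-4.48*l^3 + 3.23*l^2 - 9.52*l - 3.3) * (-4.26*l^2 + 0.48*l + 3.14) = 19.0848*l^5 - 15.9102*l^4 + 28.0384*l^3 + 19.6306*l^2 - 31.4768*l - 10.362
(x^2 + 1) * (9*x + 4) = 9*x^3 + 4*x^2 + 9*x + 4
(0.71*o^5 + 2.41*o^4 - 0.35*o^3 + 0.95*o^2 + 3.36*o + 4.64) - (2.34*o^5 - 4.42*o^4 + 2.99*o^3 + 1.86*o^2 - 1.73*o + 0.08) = -1.63*o^5 + 6.83*o^4 - 3.34*o^3 - 0.91*o^2 + 5.09*o + 4.56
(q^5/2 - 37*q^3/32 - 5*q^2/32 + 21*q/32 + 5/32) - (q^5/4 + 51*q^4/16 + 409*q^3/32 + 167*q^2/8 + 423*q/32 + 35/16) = q^5/4 - 51*q^4/16 - 223*q^3/16 - 673*q^2/32 - 201*q/16 - 65/32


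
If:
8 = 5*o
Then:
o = 8/5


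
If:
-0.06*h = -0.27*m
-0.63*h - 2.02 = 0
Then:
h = -3.21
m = -0.71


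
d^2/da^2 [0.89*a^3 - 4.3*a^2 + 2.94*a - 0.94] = 5.34*a - 8.6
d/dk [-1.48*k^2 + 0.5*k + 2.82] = 0.5 - 2.96*k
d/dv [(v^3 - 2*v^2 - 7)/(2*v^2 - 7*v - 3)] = (2*v^4 - 14*v^3 + 5*v^2 + 40*v - 49)/(4*v^4 - 28*v^3 + 37*v^2 + 42*v + 9)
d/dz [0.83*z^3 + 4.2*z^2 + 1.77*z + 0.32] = 2.49*z^2 + 8.4*z + 1.77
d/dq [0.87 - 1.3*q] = -1.30000000000000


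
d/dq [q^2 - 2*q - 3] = 2*q - 2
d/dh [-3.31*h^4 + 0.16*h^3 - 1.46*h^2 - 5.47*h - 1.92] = -13.24*h^3 + 0.48*h^2 - 2.92*h - 5.47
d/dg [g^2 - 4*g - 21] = 2*g - 4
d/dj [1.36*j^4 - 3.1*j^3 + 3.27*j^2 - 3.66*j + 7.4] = 5.44*j^3 - 9.3*j^2 + 6.54*j - 3.66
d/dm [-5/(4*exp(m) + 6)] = 5*exp(m)/(2*exp(m) + 3)^2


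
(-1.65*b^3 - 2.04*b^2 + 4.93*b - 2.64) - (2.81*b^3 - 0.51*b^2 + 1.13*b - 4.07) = -4.46*b^3 - 1.53*b^2 + 3.8*b + 1.43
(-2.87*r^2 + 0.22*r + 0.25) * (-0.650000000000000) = 1.8655*r^2 - 0.143*r - 0.1625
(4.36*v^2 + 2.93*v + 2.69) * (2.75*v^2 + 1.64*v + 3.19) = 11.99*v^4 + 15.2079*v^3 + 26.1111*v^2 + 13.7583*v + 8.5811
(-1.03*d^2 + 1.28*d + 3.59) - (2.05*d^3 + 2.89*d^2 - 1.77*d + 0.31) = -2.05*d^3 - 3.92*d^2 + 3.05*d + 3.28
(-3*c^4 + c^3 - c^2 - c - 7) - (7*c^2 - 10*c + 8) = -3*c^4 + c^3 - 8*c^2 + 9*c - 15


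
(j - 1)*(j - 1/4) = j^2 - 5*j/4 + 1/4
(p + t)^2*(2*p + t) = 2*p^3 + 5*p^2*t + 4*p*t^2 + t^3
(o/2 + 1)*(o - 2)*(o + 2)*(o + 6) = o^4/2 + 4*o^3 + 4*o^2 - 16*o - 24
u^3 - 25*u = u*(u - 5)*(u + 5)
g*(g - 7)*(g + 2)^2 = g^4 - 3*g^3 - 24*g^2 - 28*g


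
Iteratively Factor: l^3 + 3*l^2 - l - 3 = (l - 1)*(l^2 + 4*l + 3) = (l - 1)*(l + 1)*(l + 3)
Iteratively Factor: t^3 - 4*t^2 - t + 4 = (t - 1)*(t^2 - 3*t - 4) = (t - 4)*(t - 1)*(t + 1)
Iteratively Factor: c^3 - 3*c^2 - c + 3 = (c + 1)*(c^2 - 4*c + 3) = (c - 3)*(c + 1)*(c - 1)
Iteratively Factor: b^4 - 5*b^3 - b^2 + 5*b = (b + 1)*(b^3 - 6*b^2 + 5*b) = (b - 1)*(b + 1)*(b^2 - 5*b) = (b - 5)*(b - 1)*(b + 1)*(b)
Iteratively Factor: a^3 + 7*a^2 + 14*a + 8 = (a + 4)*(a^2 + 3*a + 2) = (a + 1)*(a + 4)*(a + 2)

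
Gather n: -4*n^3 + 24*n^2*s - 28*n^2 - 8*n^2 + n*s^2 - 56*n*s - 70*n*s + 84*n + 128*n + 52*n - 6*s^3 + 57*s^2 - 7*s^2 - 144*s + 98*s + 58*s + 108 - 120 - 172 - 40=-4*n^3 + n^2*(24*s - 36) + n*(s^2 - 126*s + 264) - 6*s^3 + 50*s^2 + 12*s - 224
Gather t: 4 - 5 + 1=0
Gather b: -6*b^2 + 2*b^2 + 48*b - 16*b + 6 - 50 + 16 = -4*b^2 + 32*b - 28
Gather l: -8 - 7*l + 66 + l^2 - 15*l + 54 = l^2 - 22*l + 112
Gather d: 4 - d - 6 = -d - 2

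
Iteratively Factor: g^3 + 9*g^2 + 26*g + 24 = (g + 2)*(g^2 + 7*g + 12) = (g + 2)*(g + 4)*(g + 3)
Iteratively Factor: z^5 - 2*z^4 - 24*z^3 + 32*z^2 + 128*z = (z + 2)*(z^4 - 4*z^3 - 16*z^2 + 64*z) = z*(z + 2)*(z^3 - 4*z^2 - 16*z + 64) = z*(z - 4)*(z + 2)*(z^2 - 16) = z*(z - 4)^2*(z + 2)*(z + 4)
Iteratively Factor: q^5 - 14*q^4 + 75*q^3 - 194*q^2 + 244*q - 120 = (q - 5)*(q^4 - 9*q^3 + 30*q^2 - 44*q + 24) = (q - 5)*(q - 2)*(q^3 - 7*q^2 + 16*q - 12) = (q - 5)*(q - 2)^2*(q^2 - 5*q + 6) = (q - 5)*(q - 3)*(q - 2)^2*(q - 2)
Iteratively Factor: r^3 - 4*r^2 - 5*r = (r - 5)*(r^2 + r) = (r - 5)*(r + 1)*(r)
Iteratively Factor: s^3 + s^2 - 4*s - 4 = (s + 2)*(s^2 - s - 2) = (s - 2)*(s + 2)*(s + 1)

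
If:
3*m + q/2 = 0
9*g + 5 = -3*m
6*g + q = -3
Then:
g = -13/24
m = -1/24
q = 1/4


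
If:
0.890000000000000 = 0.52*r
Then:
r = 1.71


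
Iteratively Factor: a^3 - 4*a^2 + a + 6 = (a - 3)*(a^2 - a - 2) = (a - 3)*(a - 2)*(a + 1)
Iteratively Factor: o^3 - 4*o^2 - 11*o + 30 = (o + 3)*(o^2 - 7*o + 10) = (o - 2)*(o + 3)*(o - 5)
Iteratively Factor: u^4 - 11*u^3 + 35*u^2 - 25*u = (u - 1)*(u^3 - 10*u^2 + 25*u) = (u - 5)*(u - 1)*(u^2 - 5*u) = (u - 5)^2*(u - 1)*(u)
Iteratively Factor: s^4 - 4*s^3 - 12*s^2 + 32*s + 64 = (s + 2)*(s^3 - 6*s^2 + 32) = (s - 4)*(s + 2)*(s^2 - 2*s - 8) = (s - 4)^2*(s + 2)*(s + 2)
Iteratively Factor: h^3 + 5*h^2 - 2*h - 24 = (h + 4)*(h^2 + h - 6) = (h - 2)*(h + 4)*(h + 3)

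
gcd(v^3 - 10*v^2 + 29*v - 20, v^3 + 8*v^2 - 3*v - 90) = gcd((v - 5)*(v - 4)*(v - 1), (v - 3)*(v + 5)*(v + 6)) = 1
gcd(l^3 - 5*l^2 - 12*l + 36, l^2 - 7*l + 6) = l - 6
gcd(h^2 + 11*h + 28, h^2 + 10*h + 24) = h + 4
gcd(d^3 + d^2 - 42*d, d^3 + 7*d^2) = d^2 + 7*d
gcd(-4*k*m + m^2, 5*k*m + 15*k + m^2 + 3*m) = 1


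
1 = 1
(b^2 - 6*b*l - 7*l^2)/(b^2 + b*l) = (b - 7*l)/b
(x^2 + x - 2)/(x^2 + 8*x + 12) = (x - 1)/(x + 6)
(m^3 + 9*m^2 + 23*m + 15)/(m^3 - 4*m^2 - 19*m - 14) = (m^2 + 8*m + 15)/(m^2 - 5*m - 14)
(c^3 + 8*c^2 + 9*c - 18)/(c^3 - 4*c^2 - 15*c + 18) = (c + 6)/(c - 6)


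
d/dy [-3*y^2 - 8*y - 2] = -6*y - 8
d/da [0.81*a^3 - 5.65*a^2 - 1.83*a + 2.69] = 2.43*a^2 - 11.3*a - 1.83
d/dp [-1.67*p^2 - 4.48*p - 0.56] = -3.34*p - 4.48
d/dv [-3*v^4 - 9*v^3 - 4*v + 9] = -12*v^3 - 27*v^2 - 4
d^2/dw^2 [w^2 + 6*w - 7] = 2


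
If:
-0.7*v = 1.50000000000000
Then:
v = -2.14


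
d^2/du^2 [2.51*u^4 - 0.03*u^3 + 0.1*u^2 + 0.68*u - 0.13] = 30.12*u^2 - 0.18*u + 0.2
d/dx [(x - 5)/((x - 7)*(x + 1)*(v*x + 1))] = (-v*(x - 7)*(x - 5)*(x + 1) + (5 - x)*(x - 7)*(v*x + 1) + (5 - x)*(x + 1)*(v*x + 1) + (x - 7)*(x + 1)*(v*x + 1))/((x - 7)^2*(x + 1)^2*(v*x + 1)^2)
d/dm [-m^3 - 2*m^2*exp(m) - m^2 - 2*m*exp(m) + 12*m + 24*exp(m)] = -2*m^2*exp(m) - 3*m^2 - 6*m*exp(m) - 2*m + 22*exp(m) + 12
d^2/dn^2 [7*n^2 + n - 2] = 14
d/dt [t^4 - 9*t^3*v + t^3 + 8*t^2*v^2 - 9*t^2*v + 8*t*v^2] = 4*t^3 - 27*t^2*v + 3*t^2 + 16*t*v^2 - 18*t*v + 8*v^2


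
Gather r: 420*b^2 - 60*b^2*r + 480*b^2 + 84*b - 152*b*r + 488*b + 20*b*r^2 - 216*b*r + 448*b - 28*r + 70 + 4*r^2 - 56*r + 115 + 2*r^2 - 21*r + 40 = 900*b^2 + 1020*b + r^2*(20*b + 6) + r*(-60*b^2 - 368*b - 105) + 225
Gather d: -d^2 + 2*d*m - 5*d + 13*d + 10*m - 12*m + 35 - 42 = -d^2 + d*(2*m + 8) - 2*m - 7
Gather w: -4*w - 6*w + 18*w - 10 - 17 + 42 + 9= 8*w + 24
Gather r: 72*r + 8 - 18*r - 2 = 54*r + 6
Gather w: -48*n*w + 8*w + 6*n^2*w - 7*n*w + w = w*(6*n^2 - 55*n + 9)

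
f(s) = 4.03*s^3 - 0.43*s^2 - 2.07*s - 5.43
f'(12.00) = 1728.57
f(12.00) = 6871.65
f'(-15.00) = 2731.08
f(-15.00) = -13672.38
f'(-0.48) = 1.13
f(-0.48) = -4.98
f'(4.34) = 221.92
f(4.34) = 306.93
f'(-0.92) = 8.95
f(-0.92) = -7.03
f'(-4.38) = 233.64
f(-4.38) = -343.24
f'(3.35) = 130.73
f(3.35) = 134.32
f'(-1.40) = 22.83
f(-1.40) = -14.43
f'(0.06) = -2.08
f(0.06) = -5.55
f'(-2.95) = 105.68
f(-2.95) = -106.53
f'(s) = 12.09*s^2 - 0.86*s - 2.07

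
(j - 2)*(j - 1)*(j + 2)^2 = j^4 + j^3 - 6*j^2 - 4*j + 8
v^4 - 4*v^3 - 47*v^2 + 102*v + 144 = (v - 8)*(v - 3)*(v + 1)*(v + 6)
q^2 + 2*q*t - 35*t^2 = (q - 5*t)*(q + 7*t)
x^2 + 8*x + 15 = (x + 3)*(x + 5)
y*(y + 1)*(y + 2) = y^3 + 3*y^2 + 2*y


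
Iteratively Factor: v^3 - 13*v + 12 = (v + 4)*(v^2 - 4*v + 3) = (v - 3)*(v + 4)*(v - 1)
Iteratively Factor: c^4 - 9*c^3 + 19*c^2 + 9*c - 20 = (c - 5)*(c^3 - 4*c^2 - c + 4) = (c - 5)*(c + 1)*(c^2 - 5*c + 4) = (c - 5)*(c - 4)*(c + 1)*(c - 1)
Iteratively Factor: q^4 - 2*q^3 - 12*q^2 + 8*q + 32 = (q - 2)*(q^3 - 12*q - 16) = (q - 2)*(q + 2)*(q^2 - 2*q - 8) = (q - 2)*(q + 2)^2*(q - 4)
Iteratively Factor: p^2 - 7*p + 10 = (p - 5)*(p - 2)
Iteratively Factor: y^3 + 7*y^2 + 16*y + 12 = (y + 2)*(y^2 + 5*y + 6) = (y + 2)*(y + 3)*(y + 2)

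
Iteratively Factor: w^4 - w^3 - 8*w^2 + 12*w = (w)*(w^3 - w^2 - 8*w + 12) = w*(w - 2)*(w^2 + w - 6) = w*(w - 2)^2*(w + 3)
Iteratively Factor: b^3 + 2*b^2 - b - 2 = (b - 1)*(b^2 + 3*b + 2) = (b - 1)*(b + 2)*(b + 1)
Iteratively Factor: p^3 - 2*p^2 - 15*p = (p)*(p^2 - 2*p - 15) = p*(p + 3)*(p - 5)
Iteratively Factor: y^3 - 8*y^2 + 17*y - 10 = (y - 5)*(y^2 - 3*y + 2) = (y - 5)*(y - 1)*(y - 2)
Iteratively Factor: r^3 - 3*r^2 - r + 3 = (r - 1)*(r^2 - 2*r - 3) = (r - 3)*(r - 1)*(r + 1)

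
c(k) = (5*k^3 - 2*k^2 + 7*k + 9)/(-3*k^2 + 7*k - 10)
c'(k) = (6*k - 7)*(5*k^3 - 2*k^2 + 7*k + 9)/(-3*k^2 + 7*k - 10)^2 + (15*k^2 - 4*k + 7)/(-3*k^2 + 7*k - 10)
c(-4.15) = 4.54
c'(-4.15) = -1.51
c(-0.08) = -0.80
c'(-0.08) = -1.26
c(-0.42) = -0.40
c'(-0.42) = -1.12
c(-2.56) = 2.23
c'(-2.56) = -1.38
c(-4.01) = 4.33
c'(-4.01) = -1.50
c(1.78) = -6.15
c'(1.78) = -3.52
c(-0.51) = -0.30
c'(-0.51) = -1.11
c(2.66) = -8.53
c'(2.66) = -2.07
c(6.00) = -13.93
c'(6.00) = -1.56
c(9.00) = -18.71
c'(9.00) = -1.61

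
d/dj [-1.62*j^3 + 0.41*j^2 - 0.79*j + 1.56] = -4.86*j^2 + 0.82*j - 0.79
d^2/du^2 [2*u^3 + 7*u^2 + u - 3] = 12*u + 14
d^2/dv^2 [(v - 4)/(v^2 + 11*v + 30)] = 2*((v - 4)*(2*v + 11)^2 - (3*v + 7)*(v^2 + 11*v + 30))/(v^2 + 11*v + 30)^3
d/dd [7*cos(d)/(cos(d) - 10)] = 70*sin(d)/(cos(d) - 10)^2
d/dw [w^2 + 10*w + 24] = 2*w + 10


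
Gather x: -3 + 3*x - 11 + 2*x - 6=5*x - 20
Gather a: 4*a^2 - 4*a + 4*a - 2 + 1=4*a^2 - 1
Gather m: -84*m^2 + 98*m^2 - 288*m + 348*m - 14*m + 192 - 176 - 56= 14*m^2 + 46*m - 40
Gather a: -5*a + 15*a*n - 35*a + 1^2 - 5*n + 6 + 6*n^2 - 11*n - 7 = a*(15*n - 40) + 6*n^2 - 16*n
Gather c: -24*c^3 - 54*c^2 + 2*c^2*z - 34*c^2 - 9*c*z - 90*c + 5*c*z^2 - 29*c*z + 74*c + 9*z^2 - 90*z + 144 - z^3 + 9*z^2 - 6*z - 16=-24*c^3 + c^2*(2*z - 88) + c*(5*z^2 - 38*z - 16) - z^3 + 18*z^2 - 96*z + 128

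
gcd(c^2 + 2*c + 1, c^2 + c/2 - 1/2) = c + 1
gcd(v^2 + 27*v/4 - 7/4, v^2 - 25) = 1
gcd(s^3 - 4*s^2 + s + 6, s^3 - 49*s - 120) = 1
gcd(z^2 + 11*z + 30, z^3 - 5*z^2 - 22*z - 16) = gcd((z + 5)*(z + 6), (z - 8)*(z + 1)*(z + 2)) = 1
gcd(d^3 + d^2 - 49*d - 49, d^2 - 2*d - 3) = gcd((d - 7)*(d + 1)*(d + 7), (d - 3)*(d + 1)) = d + 1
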